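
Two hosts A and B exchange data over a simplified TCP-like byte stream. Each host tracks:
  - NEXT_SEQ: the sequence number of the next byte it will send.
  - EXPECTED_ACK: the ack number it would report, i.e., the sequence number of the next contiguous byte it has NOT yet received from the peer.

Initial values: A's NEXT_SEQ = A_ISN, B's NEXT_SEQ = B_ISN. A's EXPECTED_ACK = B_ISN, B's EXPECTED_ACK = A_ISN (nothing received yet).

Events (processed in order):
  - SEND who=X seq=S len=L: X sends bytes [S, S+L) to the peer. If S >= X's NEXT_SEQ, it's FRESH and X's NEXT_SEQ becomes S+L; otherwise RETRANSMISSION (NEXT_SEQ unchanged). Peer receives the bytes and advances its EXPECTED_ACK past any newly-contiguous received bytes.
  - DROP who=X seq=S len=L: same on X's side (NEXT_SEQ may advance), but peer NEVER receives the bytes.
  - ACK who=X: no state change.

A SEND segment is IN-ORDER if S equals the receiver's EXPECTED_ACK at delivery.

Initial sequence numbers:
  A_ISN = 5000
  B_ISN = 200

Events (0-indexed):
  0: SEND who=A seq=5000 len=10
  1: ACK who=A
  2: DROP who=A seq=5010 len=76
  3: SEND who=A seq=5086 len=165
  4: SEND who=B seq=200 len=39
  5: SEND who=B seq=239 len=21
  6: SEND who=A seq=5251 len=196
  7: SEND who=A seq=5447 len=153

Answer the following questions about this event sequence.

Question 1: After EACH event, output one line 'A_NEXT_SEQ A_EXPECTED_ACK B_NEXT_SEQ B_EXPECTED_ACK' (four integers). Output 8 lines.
5010 200 200 5010
5010 200 200 5010
5086 200 200 5010
5251 200 200 5010
5251 239 239 5010
5251 260 260 5010
5447 260 260 5010
5600 260 260 5010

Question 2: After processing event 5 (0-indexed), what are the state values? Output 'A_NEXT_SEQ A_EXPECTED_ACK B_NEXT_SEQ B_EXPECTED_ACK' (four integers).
After event 0: A_seq=5010 A_ack=200 B_seq=200 B_ack=5010
After event 1: A_seq=5010 A_ack=200 B_seq=200 B_ack=5010
After event 2: A_seq=5086 A_ack=200 B_seq=200 B_ack=5010
After event 3: A_seq=5251 A_ack=200 B_seq=200 B_ack=5010
After event 4: A_seq=5251 A_ack=239 B_seq=239 B_ack=5010
After event 5: A_seq=5251 A_ack=260 B_seq=260 B_ack=5010

5251 260 260 5010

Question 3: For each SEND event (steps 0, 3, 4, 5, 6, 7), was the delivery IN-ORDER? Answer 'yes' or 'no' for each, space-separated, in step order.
Answer: yes no yes yes no no

Derivation:
Step 0: SEND seq=5000 -> in-order
Step 3: SEND seq=5086 -> out-of-order
Step 4: SEND seq=200 -> in-order
Step 5: SEND seq=239 -> in-order
Step 6: SEND seq=5251 -> out-of-order
Step 7: SEND seq=5447 -> out-of-order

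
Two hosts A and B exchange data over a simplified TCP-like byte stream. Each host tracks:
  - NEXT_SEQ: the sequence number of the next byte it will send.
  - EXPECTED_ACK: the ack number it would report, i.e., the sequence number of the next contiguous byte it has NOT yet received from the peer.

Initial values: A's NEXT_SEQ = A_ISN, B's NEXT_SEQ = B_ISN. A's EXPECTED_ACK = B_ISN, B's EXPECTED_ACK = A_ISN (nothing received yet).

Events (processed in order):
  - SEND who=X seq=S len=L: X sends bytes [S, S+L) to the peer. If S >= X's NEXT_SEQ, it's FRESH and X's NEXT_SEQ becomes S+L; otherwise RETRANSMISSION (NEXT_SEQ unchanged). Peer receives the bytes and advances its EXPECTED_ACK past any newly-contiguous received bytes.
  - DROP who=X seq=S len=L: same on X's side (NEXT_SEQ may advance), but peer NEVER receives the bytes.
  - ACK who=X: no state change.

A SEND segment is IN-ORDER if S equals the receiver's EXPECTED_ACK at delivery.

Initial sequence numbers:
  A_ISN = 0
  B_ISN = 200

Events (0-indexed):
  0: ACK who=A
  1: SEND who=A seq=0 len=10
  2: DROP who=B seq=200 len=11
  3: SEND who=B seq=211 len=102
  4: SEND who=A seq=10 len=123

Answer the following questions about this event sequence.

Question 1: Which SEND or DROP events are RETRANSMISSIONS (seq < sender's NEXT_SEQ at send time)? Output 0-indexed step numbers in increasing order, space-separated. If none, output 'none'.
Answer: none

Derivation:
Step 1: SEND seq=0 -> fresh
Step 2: DROP seq=200 -> fresh
Step 3: SEND seq=211 -> fresh
Step 4: SEND seq=10 -> fresh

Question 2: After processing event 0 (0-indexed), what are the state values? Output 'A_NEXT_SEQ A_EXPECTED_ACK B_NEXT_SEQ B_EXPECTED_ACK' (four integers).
After event 0: A_seq=0 A_ack=200 B_seq=200 B_ack=0

0 200 200 0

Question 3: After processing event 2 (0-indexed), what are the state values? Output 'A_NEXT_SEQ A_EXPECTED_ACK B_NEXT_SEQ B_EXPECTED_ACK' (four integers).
After event 0: A_seq=0 A_ack=200 B_seq=200 B_ack=0
After event 1: A_seq=10 A_ack=200 B_seq=200 B_ack=10
After event 2: A_seq=10 A_ack=200 B_seq=211 B_ack=10

10 200 211 10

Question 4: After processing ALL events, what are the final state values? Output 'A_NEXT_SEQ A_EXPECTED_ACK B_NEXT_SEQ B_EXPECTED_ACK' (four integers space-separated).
Answer: 133 200 313 133

Derivation:
After event 0: A_seq=0 A_ack=200 B_seq=200 B_ack=0
After event 1: A_seq=10 A_ack=200 B_seq=200 B_ack=10
After event 2: A_seq=10 A_ack=200 B_seq=211 B_ack=10
After event 3: A_seq=10 A_ack=200 B_seq=313 B_ack=10
After event 4: A_seq=133 A_ack=200 B_seq=313 B_ack=133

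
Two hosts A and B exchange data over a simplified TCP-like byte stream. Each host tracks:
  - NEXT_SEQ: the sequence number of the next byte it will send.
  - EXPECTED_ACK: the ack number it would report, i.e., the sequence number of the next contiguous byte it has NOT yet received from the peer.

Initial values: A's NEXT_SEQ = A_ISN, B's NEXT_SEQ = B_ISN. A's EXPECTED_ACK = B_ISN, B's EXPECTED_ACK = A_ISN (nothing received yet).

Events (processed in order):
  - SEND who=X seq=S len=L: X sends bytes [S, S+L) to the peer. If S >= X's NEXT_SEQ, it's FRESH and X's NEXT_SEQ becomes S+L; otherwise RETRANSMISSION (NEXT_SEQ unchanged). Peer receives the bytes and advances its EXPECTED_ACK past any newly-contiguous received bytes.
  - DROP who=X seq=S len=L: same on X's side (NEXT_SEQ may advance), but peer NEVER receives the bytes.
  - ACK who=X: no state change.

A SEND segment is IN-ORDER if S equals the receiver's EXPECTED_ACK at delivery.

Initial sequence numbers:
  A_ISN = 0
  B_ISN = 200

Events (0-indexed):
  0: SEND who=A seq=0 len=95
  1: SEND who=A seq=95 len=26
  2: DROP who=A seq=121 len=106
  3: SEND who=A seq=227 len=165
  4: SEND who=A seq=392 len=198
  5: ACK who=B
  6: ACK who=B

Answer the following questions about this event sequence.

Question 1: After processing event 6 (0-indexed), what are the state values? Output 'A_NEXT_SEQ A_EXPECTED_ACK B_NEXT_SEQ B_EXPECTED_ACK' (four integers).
After event 0: A_seq=95 A_ack=200 B_seq=200 B_ack=95
After event 1: A_seq=121 A_ack=200 B_seq=200 B_ack=121
After event 2: A_seq=227 A_ack=200 B_seq=200 B_ack=121
After event 3: A_seq=392 A_ack=200 B_seq=200 B_ack=121
After event 4: A_seq=590 A_ack=200 B_seq=200 B_ack=121
After event 5: A_seq=590 A_ack=200 B_seq=200 B_ack=121
After event 6: A_seq=590 A_ack=200 B_seq=200 B_ack=121

590 200 200 121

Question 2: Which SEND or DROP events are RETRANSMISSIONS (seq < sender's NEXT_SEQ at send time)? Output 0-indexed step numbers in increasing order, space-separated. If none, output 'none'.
Answer: none

Derivation:
Step 0: SEND seq=0 -> fresh
Step 1: SEND seq=95 -> fresh
Step 2: DROP seq=121 -> fresh
Step 3: SEND seq=227 -> fresh
Step 4: SEND seq=392 -> fresh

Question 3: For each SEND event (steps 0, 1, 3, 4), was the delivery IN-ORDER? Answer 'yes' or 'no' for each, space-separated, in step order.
Answer: yes yes no no

Derivation:
Step 0: SEND seq=0 -> in-order
Step 1: SEND seq=95 -> in-order
Step 3: SEND seq=227 -> out-of-order
Step 4: SEND seq=392 -> out-of-order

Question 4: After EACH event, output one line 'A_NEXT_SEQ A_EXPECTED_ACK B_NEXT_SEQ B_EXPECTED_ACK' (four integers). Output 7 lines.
95 200 200 95
121 200 200 121
227 200 200 121
392 200 200 121
590 200 200 121
590 200 200 121
590 200 200 121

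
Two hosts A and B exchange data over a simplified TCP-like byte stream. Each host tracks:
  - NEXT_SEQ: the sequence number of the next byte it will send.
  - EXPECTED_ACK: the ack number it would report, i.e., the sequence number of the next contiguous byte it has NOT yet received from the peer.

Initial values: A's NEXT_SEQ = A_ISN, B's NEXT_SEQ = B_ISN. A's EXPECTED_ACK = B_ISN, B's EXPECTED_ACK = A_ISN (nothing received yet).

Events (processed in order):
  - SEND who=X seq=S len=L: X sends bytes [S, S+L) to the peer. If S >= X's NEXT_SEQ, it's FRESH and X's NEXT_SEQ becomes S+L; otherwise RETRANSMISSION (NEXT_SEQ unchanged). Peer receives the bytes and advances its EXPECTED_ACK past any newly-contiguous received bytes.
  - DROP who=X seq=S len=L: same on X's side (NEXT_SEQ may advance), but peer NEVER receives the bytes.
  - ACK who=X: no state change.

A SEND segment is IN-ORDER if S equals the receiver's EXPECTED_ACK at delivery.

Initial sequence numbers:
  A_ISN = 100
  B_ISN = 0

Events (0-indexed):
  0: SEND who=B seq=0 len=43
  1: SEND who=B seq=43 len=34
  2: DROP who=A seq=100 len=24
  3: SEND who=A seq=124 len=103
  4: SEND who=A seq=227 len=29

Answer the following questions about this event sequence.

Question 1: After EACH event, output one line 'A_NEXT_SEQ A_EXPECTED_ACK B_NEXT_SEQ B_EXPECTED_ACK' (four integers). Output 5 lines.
100 43 43 100
100 77 77 100
124 77 77 100
227 77 77 100
256 77 77 100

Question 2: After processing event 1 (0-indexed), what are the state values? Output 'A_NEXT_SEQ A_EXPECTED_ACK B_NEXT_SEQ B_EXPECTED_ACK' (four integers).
After event 0: A_seq=100 A_ack=43 B_seq=43 B_ack=100
After event 1: A_seq=100 A_ack=77 B_seq=77 B_ack=100

100 77 77 100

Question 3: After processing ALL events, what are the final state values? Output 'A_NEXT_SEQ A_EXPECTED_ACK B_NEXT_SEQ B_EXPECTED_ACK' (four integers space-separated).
Answer: 256 77 77 100

Derivation:
After event 0: A_seq=100 A_ack=43 B_seq=43 B_ack=100
After event 1: A_seq=100 A_ack=77 B_seq=77 B_ack=100
After event 2: A_seq=124 A_ack=77 B_seq=77 B_ack=100
After event 3: A_seq=227 A_ack=77 B_seq=77 B_ack=100
After event 4: A_seq=256 A_ack=77 B_seq=77 B_ack=100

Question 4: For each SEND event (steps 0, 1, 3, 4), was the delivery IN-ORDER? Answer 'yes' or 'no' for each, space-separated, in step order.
Step 0: SEND seq=0 -> in-order
Step 1: SEND seq=43 -> in-order
Step 3: SEND seq=124 -> out-of-order
Step 4: SEND seq=227 -> out-of-order

Answer: yes yes no no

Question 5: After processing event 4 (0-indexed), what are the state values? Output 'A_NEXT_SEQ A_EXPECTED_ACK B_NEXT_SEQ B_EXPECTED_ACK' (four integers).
After event 0: A_seq=100 A_ack=43 B_seq=43 B_ack=100
After event 1: A_seq=100 A_ack=77 B_seq=77 B_ack=100
After event 2: A_seq=124 A_ack=77 B_seq=77 B_ack=100
After event 3: A_seq=227 A_ack=77 B_seq=77 B_ack=100
After event 4: A_seq=256 A_ack=77 B_seq=77 B_ack=100

256 77 77 100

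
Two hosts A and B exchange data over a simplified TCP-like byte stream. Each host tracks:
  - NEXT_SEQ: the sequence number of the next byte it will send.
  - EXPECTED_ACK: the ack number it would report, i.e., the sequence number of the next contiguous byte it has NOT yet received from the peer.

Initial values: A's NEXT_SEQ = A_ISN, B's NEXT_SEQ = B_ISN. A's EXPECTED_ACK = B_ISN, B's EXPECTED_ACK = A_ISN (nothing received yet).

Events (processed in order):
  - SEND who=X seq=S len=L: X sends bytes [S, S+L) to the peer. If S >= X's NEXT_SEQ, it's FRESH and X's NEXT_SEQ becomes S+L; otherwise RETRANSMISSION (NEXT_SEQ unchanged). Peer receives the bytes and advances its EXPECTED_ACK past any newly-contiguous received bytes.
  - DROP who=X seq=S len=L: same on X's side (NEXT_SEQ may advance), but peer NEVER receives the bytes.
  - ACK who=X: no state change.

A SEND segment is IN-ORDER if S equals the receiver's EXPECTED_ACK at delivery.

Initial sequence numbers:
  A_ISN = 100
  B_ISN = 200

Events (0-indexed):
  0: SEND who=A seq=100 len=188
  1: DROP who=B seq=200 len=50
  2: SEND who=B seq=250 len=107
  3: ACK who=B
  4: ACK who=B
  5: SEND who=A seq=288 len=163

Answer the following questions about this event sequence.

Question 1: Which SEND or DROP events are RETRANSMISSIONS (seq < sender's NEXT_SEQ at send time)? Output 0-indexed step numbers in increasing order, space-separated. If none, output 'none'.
Step 0: SEND seq=100 -> fresh
Step 1: DROP seq=200 -> fresh
Step 2: SEND seq=250 -> fresh
Step 5: SEND seq=288 -> fresh

Answer: none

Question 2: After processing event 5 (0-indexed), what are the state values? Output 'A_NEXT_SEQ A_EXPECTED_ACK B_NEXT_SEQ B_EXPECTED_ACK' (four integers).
After event 0: A_seq=288 A_ack=200 B_seq=200 B_ack=288
After event 1: A_seq=288 A_ack=200 B_seq=250 B_ack=288
After event 2: A_seq=288 A_ack=200 B_seq=357 B_ack=288
After event 3: A_seq=288 A_ack=200 B_seq=357 B_ack=288
After event 4: A_seq=288 A_ack=200 B_seq=357 B_ack=288
After event 5: A_seq=451 A_ack=200 B_seq=357 B_ack=451

451 200 357 451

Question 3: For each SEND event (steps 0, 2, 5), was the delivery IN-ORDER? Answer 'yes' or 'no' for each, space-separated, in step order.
Answer: yes no yes

Derivation:
Step 0: SEND seq=100 -> in-order
Step 2: SEND seq=250 -> out-of-order
Step 5: SEND seq=288 -> in-order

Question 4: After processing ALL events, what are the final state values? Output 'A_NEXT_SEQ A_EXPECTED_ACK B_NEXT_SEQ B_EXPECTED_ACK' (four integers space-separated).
After event 0: A_seq=288 A_ack=200 B_seq=200 B_ack=288
After event 1: A_seq=288 A_ack=200 B_seq=250 B_ack=288
After event 2: A_seq=288 A_ack=200 B_seq=357 B_ack=288
After event 3: A_seq=288 A_ack=200 B_seq=357 B_ack=288
After event 4: A_seq=288 A_ack=200 B_seq=357 B_ack=288
After event 5: A_seq=451 A_ack=200 B_seq=357 B_ack=451

Answer: 451 200 357 451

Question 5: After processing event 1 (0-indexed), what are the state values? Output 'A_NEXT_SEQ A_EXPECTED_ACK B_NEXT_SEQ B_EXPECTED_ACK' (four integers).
After event 0: A_seq=288 A_ack=200 B_seq=200 B_ack=288
After event 1: A_seq=288 A_ack=200 B_seq=250 B_ack=288

288 200 250 288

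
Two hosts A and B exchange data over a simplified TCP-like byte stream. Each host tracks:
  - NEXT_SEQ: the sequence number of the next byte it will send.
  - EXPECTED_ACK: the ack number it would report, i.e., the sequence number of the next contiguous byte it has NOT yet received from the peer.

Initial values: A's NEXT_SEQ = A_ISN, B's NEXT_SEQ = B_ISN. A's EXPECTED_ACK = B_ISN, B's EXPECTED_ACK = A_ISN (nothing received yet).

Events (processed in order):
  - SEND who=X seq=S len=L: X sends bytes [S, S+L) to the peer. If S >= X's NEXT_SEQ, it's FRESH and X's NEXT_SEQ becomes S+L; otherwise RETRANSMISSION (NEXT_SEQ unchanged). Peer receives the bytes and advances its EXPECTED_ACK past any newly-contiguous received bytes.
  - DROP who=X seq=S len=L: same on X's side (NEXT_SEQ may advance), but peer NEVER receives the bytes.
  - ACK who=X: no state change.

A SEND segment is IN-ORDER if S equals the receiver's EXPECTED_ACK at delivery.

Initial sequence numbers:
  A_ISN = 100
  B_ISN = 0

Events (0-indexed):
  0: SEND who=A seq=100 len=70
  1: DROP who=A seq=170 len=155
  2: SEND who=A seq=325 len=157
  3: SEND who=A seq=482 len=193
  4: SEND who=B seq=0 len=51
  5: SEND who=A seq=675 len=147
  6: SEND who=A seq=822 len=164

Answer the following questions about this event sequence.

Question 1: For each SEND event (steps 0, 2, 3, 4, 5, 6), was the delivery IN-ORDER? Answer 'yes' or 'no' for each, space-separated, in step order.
Answer: yes no no yes no no

Derivation:
Step 0: SEND seq=100 -> in-order
Step 2: SEND seq=325 -> out-of-order
Step 3: SEND seq=482 -> out-of-order
Step 4: SEND seq=0 -> in-order
Step 5: SEND seq=675 -> out-of-order
Step 6: SEND seq=822 -> out-of-order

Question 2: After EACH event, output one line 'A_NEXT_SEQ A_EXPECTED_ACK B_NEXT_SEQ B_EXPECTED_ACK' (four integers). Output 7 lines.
170 0 0 170
325 0 0 170
482 0 0 170
675 0 0 170
675 51 51 170
822 51 51 170
986 51 51 170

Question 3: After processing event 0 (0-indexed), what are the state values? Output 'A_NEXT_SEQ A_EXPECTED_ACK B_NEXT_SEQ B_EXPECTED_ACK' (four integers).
After event 0: A_seq=170 A_ack=0 B_seq=0 B_ack=170

170 0 0 170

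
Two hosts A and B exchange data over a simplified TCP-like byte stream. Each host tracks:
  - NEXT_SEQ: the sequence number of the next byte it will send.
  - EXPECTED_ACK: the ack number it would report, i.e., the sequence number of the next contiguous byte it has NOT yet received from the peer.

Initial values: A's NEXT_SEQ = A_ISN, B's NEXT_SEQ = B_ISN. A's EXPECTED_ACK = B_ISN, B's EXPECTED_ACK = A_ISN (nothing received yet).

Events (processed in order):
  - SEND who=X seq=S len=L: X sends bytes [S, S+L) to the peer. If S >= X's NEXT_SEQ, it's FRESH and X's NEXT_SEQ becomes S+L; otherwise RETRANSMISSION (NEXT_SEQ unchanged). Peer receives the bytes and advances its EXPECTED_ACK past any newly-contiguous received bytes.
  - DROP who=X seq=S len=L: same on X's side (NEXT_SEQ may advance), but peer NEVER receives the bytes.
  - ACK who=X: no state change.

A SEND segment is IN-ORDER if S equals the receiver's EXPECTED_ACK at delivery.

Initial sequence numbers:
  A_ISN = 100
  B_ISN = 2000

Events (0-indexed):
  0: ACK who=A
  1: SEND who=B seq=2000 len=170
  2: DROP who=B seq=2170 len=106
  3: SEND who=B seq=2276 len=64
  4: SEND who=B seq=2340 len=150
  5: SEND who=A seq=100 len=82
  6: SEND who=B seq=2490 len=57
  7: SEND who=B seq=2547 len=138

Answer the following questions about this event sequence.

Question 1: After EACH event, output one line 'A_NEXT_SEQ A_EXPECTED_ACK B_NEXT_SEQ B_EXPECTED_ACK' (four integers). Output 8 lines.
100 2000 2000 100
100 2170 2170 100
100 2170 2276 100
100 2170 2340 100
100 2170 2490 100
182 2170 2490 182
182 2170 2547 182
182 2170 2685 182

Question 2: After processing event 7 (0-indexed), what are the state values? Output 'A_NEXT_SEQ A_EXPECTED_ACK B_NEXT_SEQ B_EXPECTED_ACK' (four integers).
After event 0: A_seq=100 A_ack=2000 B_seq=2000 B_ack=100
After event 1: A_seq=100 A_ack=2170 B_seq=2170 B_ack=100
After event 2: A_seq=100 A_ack=2170 B_seq=2276 B_ack=100
After event 3: A_seq=100 A_ack=2170 B_seq=2340 B_ack=100
After event 4: A_seq=100 A_ack=2170 B_seq=2490 B_ack=100
After event 5: A_seq=182 A_ack=2170 B_seq=2490 B_ack=182
After event 6: A_seq=182 A_ack=2170 B_seq=2547 B_ack=182
After event 7: A_seq=182 A_ack=2170 B_seq=2685 B_ack=182

182 2170 2685 182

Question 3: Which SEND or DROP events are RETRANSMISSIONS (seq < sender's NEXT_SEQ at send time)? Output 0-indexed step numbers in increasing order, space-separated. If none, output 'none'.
Step 1: SEND seq=2000 -> fresh
Step 2: DROP seq=2170 -> fresh
Step 3: SEND seq=2276 -> fresh
Step 4: SEND seq=2340 -> fresh
Step 5: SEND seq=100 -> fresh
Step 6: SEND seq=2490 -> fresh
Step 7: SEND seq=2547 -> fresh

Answer: none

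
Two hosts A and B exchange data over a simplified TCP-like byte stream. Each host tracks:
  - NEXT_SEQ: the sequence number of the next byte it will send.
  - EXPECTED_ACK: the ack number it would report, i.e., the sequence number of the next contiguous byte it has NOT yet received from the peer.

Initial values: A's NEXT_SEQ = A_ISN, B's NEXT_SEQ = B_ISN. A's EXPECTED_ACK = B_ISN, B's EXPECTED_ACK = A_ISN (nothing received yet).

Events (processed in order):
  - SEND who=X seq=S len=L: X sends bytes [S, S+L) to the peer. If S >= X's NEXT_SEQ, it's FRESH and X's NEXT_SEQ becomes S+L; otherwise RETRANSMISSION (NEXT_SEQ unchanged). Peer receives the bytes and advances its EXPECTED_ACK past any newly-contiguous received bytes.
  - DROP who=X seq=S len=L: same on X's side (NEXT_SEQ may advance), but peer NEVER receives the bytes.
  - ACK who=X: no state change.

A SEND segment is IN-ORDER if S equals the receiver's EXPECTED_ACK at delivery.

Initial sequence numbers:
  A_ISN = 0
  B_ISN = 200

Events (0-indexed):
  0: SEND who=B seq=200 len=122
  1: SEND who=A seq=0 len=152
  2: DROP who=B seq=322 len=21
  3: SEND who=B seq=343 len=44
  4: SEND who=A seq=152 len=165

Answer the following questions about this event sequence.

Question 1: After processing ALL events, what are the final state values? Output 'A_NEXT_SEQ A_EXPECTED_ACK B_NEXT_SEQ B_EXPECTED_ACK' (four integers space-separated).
Answer: 317 322 387 317

Derivation:
After event 0: A_seq=0 A_ack=322 B_seq=322 B_ack=0
After event 1: A_seq=152 A_ack=322 B_seq=322 B_ack=152
After event 2: A_seq=152 A_ack=322 B_seq=343 B_ack=152
After event 3: A_seq=152 A_ack=322 B_seq=387 B_ack=152
After event 4: A_seq=317 A_ack=322 B_seq=387 B_ack=317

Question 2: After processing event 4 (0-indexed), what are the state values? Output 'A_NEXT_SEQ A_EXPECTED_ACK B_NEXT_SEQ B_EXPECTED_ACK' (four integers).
After event 0: A_seq=0 A_ack=322 B_seq=322 B_ack=0
After event 1: A_seq=152 A_ack=322 B_seq=322 B_ack=152
After event 2: A_seq=152 A_ack=322 B_seq=343 B_ack=152
After event 3: A_seq=152 A_ack=322 B_seq=387 B_ack=152
After event 4: A_seq=317 A_ack=322 B_seq=387 B_ack=317

317 322 387 317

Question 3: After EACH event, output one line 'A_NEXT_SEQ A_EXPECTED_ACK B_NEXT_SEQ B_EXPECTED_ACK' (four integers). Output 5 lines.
0 322 322 0
152 322 322 152
152 322 343 152
152 322 387 152
317 322 387 317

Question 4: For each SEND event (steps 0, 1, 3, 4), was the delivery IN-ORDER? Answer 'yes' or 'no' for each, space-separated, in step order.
Step 0: SEND seq=200 -> in-order
Step 1: SEND seq=0 -> in-order
Step 3: SEND seq=343 -> out-of-order
Step 4: SEND seq=152 -> in-order

Answer: yes yes no yes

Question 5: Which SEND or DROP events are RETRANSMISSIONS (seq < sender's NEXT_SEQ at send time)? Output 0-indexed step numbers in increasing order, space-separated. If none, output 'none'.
Answer: none

Derivation:
Step 0: SEND seq=200 -> fresh
Step 1: SEND seq=0 -> fresh
Step 2: DROP seq=322 -> fresh
Step 3: SEND seq=343 -> fresh
Step 4: SEND seq=152 -> fresh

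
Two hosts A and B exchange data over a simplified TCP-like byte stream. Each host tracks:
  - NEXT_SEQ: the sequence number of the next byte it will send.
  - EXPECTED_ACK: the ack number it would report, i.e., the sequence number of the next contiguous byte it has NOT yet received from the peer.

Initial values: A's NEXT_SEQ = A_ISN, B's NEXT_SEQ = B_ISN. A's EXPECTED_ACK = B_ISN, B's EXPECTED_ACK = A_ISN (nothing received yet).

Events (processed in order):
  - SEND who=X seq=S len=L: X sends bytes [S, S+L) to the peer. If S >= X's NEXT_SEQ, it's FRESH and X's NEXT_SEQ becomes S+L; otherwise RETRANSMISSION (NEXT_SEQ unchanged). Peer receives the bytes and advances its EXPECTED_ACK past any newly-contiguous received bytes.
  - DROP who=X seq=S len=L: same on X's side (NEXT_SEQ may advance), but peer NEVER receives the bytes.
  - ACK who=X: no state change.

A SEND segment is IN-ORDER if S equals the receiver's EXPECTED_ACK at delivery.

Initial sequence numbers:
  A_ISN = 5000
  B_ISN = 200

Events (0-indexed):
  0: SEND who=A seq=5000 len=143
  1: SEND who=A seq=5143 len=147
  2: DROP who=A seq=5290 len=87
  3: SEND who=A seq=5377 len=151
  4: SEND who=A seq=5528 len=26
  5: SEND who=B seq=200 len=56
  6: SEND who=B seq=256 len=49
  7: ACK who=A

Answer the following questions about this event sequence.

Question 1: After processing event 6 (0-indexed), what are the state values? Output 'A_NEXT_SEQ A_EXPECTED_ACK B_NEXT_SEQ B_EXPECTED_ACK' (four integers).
After event 0: A_seq=5143 A_ack=200 B_seq=200 B_ack=5143
After event 1: A_seq=5290 A_ack=200 B_seq=200 B_ack=5290
After event 2: A_seq=5377 A_ack=200 B_seq=200 B_ack=5290
After event 3: A_seq=5528 A_ack=200 B_seq=200 B_ack=5290
After event 4: A_seq=5554 A_ack=200 B_seq=200 B_ack=5290
After event 5: A_seq=5554 A_ack=256 B_seq=256 B_ack=5290
After event 6: A_seq=5554 A_ack=305 B_seq=305 B_ack=5290

5554 305 305 5290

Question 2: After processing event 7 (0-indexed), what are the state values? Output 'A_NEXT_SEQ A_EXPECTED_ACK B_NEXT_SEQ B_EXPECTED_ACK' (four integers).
After event 0: A_seq=5143 A_ack=200 B_seq=200 B_ack=5143
After event 1: A_seq=5290 A_ack=200 B_seq=200 B_ack=5290
After event 2: A_seq=5377 A_ack=200 B_seq=200 B_ack=5290
After event 3: A_seq=5528 A_ack=200 B_seq=200 B_ack=5290
After event 4: A_seq=5554 A_ack=200 B_seq=200 B_ack=5290
After event 5: A_seq=5554 A_ack=256 B_seq=256 B_ack=5290
After event 6: A_seq=5554 A_ack=305 B_seq=305 B_ack=5290
After event 7: A_seq=5554 A_ack=305 B_seq=305 B_ack=5290

5554 305 305 5290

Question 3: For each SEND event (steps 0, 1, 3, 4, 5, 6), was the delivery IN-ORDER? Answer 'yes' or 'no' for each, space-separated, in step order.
Step 0: SEND seq=5000 -> in-order
Step 1: SEND seq=5143 -> in-order
Step 3: SEND seq=5377 -> out-of-order
Step 4: SEND seq=5528 -> out-of-order
Step 5: SEND seq=200 -> in-order
Step 6: SEND seq=256 -> in-order

Answer: yes yes no no yes yes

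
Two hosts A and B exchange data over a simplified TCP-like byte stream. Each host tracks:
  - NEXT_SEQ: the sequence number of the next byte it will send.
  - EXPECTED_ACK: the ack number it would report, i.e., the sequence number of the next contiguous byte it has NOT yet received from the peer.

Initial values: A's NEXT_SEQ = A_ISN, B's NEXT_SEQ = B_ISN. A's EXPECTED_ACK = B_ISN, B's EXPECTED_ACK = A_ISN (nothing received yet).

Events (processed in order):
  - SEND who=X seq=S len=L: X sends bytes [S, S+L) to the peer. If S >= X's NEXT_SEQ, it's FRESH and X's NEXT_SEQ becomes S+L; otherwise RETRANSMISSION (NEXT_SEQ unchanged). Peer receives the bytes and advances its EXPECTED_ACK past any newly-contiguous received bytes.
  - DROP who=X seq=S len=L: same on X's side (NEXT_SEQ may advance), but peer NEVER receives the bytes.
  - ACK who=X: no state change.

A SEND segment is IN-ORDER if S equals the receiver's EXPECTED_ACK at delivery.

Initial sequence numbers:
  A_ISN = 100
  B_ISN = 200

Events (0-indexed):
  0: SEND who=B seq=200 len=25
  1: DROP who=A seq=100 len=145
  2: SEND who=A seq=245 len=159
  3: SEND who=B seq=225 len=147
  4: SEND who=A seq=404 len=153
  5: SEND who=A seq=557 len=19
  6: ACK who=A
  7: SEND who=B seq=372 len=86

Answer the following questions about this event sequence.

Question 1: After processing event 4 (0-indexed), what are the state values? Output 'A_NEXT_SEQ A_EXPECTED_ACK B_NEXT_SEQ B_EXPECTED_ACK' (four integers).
After event 0: A_seq=100 A_ack=225 B_seq=225 B_ack=100
After event 1: A_seq=245 A_ack=225 B_seq=225 B_ack=100
After event 2: A_seq=404 A_ack=225 B_seq=225 B_ack=100
After event 3: A_seq=404 A_ack=372 B_seq=372 B_ack=100
After event 4: A_seq=557 A_ack=372 B_seq=372 B_ack=100

557 372 372 100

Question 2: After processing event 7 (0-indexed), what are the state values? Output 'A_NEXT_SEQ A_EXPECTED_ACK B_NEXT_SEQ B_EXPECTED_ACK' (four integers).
After event 0: A_seq=100 A_ack=225 B_seq=225 B_ack=100
After event 1: A_seq=245 A_ack=225 B_seq=225 B_ack=100
After event 2: A_seq=404 A_ack=225 B_seq=225 B_ack=100
After event 3: A_seq=404 A_ack=372 B_seq=372 B_ack=100
After event 4: A_seq=557 A_ack=372 B_seq=372 B_ack=100
After event 5: A_seq=576 A_ack=372 B_seq=372 B_ack=100
After event 6: A_seq=576 A_ack=372 B_seq=372 B_ack=100
After event 7: A_seq=576 A_ack=458 B_seq=458 B_ack=100

576 458 458 100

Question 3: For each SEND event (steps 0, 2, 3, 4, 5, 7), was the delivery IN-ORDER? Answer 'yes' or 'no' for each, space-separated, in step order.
Step 0: SEND seq=200 -> in-order
Step 2: SEND seq=245 -> out-of-order
Step 3: SEND seq=225 -> in-order
Step 4: SEND seq=404 -> out-of-order
Step 5: SEND seq=557 -> out-of-order
Step 7: SEND seq=372 -> in-order

Answer: yes no yes no no yes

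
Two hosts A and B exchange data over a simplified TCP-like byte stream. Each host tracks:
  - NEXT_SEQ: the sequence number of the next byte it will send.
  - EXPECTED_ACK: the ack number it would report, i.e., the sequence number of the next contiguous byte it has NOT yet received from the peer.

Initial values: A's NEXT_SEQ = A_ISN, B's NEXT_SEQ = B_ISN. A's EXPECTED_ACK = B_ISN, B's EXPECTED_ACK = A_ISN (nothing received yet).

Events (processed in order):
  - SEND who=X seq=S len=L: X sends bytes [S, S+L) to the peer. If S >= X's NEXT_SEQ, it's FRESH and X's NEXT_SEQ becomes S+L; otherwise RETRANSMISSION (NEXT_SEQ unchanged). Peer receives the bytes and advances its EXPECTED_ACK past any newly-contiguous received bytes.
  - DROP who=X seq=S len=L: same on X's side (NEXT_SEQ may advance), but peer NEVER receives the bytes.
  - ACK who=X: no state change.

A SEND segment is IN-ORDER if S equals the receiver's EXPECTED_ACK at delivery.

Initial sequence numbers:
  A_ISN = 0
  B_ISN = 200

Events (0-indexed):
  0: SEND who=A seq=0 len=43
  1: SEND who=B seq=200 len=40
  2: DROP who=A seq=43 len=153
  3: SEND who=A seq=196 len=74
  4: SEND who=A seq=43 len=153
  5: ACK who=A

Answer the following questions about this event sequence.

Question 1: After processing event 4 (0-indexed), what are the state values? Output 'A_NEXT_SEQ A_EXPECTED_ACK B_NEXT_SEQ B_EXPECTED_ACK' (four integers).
After event 0: A_seq=43 A_ack=200 B_seq=200 B_ack=43
After event 1: A_seq=43 A_ack=240 B_seq=240 B_ack=43
After event 2: A_seq=196 A_ack=240 B_seq=240 B_ack=43
After event 3: A_seq=270 A_ack=240 B_seq=240 B_ack=43
After event 4: A_seq=270 A_ack=240 B_seq=240 B_ack=270

270 240 240 270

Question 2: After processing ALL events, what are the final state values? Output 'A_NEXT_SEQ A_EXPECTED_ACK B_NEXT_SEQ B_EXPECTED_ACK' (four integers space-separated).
Answer: 270 240 240 270

Derivation:
After event 0: A_seq=43 A_ack=200 B_seq=200 B_ack=43
After event 1: A_seq=43 A_ack=240 B_seq=240 B_ack=43
After event 2: A_seq=196 A_ack=240 B_seq=240 B_ack=43
After event 3: A_seq=270 A_ack=240 B_seq=240 B_ack=43
After event 4: A_seq=270 A_ack=240 B_seq=240 B_ack=270
After event 5: A_seq=270 A_ack=240 B_seq=240 B_ack=270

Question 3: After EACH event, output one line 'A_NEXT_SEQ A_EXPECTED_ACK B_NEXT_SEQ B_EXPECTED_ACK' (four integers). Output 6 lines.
43 200 200 43
43 240 240 43
196 240 240 43
270 240 240 43
270 240 240 270
270 240 240 270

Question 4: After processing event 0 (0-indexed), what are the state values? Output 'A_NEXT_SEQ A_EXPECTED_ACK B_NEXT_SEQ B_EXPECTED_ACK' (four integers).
After event 0: A_seq=43 A_ack=200 B_seq=200 B_ack=43

43 200 200 43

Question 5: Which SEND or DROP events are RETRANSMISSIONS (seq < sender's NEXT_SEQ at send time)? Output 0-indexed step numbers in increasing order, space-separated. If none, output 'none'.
Answer: 4

Derivation:
Step 0: SEND seq=0 -> fresh
Step 1: SEND seq=200 -> fresh
Step 2: DROP seq=43 -> fresh
Step 3: SEND seq=196 -> fresh
Step 4: SEND seq=43 -> retransmit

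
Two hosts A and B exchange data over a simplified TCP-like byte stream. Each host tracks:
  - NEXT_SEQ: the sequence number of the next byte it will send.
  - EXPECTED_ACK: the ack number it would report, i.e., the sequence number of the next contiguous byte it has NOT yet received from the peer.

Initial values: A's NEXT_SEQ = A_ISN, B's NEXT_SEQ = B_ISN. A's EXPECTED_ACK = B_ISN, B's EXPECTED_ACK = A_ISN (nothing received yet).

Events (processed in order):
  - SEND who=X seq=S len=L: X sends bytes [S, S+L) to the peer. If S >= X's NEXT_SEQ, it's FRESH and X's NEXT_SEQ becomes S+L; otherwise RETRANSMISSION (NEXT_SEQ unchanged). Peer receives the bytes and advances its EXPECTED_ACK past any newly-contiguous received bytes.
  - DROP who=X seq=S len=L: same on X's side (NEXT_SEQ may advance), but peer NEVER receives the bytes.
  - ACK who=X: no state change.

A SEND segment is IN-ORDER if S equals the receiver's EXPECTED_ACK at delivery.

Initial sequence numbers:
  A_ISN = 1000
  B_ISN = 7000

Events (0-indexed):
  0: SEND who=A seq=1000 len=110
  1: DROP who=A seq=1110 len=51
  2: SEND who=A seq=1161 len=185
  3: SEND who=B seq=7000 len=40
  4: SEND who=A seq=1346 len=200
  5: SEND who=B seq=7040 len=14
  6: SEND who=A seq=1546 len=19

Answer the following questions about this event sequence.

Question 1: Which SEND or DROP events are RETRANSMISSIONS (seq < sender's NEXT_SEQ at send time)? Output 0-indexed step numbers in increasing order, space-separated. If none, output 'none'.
Step 0: SEND seq=1000 -> fresh
Step 1: DROP seq=1110 -> fresh
Step 2: SEND seq=1161 -> fresh
Step 3: SEND seq=7000 -> fresh
Step 4: SEND seq=1346 -> fresh
Step 5: SEND seq=7040 -> fresh
Step 6: SEND seq=1546 -> fresh

Answer: none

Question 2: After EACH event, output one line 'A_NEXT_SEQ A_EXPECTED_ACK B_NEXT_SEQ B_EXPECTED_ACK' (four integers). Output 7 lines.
1110 7000 7000 1110
1161 7000 7000 1110
1346 7000 7000 1110
1346 7040 7040 1110
1546 7040 7040 1110
1546 7054 7054 1110
1565 7054 7054 1110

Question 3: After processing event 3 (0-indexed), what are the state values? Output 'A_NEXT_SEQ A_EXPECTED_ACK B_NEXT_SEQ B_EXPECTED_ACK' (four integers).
After event 0: A_seq=1110 A_ack=7000 B_seq=7000 B_ack=1110
After event 1: A_seq=1161 A_ack=7000 B_seq=7000 B_ack=1110
After event 2: A_seq=1346 A_ack=7000 B_seq=7000 B_ack=1110
After event 3: A_seq=1346 A_ack=7040 B_seq=7040 B_ack=1110

1346 7040 7040 1110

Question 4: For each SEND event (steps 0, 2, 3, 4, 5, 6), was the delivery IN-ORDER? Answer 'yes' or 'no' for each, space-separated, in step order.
Step 0: SEND seq=1000 -> in-order
Step 2: SEND seq=1161 -> out-of-order
Step 3: SEND seq=7000 -> in-order
Step 4: SEND seq=1346 -> out-of-order
Step 5: SEND seq=7040 -> in-order
Step 6: SEND seq=1546 -> out-of-order

Answer: yes no yes no yes no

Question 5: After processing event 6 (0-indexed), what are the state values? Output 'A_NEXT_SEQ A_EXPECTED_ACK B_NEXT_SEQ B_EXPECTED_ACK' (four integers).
After event 0: A_seq=1110 A_ack=7000 B_seq=7000 B_ack=1110
After event 1: A_seq=1161 A_ack=7000 B_seq=7000 B_ack=1110
After event 2: A_seq=1346 A_ack=7000 B_seq=7000 B_ack=1110
After event 3: A_seq=1346 A_ack=7040 B_seq=7040 B_ack=1110
After event 4: A_seq=1546 A_ack=7040 B_seq=7040 B_ack=1110
After event 5: A_seq=1546 A_ack=7054 B_seq=7054 B_ack=1110
After event 6: A_seq=1565 A_ack=7054 B_seq=7054 B_ack=1110

1565 7054 7054 1110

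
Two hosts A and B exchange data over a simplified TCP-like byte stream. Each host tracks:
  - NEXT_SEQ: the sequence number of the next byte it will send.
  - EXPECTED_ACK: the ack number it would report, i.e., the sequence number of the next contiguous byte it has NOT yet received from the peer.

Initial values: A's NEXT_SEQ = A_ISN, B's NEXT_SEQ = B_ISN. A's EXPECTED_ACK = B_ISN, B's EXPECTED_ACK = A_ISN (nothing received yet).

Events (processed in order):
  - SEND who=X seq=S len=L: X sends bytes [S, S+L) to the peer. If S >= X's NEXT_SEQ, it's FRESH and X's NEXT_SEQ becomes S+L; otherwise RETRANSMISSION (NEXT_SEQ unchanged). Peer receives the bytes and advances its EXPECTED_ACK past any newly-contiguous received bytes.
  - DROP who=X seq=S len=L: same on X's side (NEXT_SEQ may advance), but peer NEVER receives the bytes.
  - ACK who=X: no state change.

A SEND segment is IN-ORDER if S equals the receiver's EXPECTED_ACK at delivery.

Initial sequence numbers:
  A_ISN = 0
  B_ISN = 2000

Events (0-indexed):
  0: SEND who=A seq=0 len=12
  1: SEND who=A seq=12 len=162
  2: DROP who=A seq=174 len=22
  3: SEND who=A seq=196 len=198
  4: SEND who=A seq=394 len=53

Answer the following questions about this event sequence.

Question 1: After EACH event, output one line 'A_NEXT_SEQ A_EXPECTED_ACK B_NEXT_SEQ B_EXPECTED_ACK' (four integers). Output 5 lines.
12 2000 2000 12
174 2000 2000 174
196 2000 2000 174
394 2000 2000 174
447 2000 2000 174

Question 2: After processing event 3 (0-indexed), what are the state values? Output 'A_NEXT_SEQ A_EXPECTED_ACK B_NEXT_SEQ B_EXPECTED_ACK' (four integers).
After event 0: A_seq=12 A_ack=2000 B_seq=2000 B_ack=12
After event 1: A_seq=174 A_ack=2000 B_seq=2000 B_ack=174
After event 2: A_seq=196 A_ack=2000 B_seq=2000 B_ack=174
After event 3: A_seq=394 A_ack=2000 B_seq=2000 B_ack=174

394 2000 2000 174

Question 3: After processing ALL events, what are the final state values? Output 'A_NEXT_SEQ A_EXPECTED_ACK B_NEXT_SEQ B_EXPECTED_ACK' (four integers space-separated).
After event 0: A_seq=12 A_ack=2000 B_seq=2000 B_ack=12
After event 1: A_seq=174 A_ack=2000 B_seq=2000 B_ack=174
After event 2: A_seq=196 A_ack=2000 B_seq=2000 B_ack=174
After event 3: A_seq=394 A_ack=2000 B_seq=2000 B_ack=174
After event 4: A_seq=447 A_ack=2000 B_seq=2000 B_ack=174

Answer: 447 2000 2000 174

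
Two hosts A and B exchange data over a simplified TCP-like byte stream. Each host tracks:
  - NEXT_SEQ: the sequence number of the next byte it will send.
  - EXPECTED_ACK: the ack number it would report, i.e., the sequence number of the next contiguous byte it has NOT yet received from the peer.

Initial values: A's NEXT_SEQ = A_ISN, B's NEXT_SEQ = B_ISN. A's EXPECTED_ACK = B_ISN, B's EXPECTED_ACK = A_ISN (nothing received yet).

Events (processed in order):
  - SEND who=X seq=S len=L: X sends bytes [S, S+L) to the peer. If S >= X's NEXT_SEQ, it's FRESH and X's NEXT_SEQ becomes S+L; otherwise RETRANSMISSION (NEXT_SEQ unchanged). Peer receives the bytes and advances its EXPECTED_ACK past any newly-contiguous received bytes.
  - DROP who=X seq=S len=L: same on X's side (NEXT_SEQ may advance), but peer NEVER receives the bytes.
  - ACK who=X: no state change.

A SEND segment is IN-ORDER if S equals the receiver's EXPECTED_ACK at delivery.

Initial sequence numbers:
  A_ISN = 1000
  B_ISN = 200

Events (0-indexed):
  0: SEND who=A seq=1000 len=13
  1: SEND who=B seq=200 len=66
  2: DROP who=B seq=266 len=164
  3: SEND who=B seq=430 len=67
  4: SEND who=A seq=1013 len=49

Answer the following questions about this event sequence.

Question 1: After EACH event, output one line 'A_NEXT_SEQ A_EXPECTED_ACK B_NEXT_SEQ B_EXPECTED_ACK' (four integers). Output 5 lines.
1013 200 200 1013
1013 266 266 1013
1013 266 430 1013
1013 266 497 1013
1062 266 497 1062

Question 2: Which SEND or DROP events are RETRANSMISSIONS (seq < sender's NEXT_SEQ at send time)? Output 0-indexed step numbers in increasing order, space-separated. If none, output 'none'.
Step 0: SEND seq=1000 -> fresh
Step 1: SEND seq=200 -> fresh
Step 2: DROP seq=266 -> fresh
Step 3: SEND seq=430 -> fresh
Step 4: SEND seq=1013 -> fresh

Answer: none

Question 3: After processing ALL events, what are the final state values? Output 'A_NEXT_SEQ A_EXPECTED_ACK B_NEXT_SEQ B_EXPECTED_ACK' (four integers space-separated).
Answer: 1062 266 497 1062

Derivation:
After event 0: A_seq=1013 A_ack=200 B_seq=200 B_ack=1013
After event 1: A_seq=1013 A_ack=266 B_seq=266 B_ack=1013
After event 2: A_seq=1013 A_ack=266 B_seq=430 B_ack=1013
After event 3: A_seq=1013 A_ack=266 B_seq=497 B_ack=1013
After event 4: A_seq=1062 A_ack=266 B_seq=497 B_ack=1062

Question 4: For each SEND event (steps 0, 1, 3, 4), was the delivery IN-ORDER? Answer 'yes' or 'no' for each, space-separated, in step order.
Answer: yes yes no yes

Derivation:
Step 0: SEND seq=1000 -> in-order
Step 1: SEND seq=200 -> in-order
Step 3: SEND seq=430 -> out-of-order
Step 4: SEND seq=1013 -> in-order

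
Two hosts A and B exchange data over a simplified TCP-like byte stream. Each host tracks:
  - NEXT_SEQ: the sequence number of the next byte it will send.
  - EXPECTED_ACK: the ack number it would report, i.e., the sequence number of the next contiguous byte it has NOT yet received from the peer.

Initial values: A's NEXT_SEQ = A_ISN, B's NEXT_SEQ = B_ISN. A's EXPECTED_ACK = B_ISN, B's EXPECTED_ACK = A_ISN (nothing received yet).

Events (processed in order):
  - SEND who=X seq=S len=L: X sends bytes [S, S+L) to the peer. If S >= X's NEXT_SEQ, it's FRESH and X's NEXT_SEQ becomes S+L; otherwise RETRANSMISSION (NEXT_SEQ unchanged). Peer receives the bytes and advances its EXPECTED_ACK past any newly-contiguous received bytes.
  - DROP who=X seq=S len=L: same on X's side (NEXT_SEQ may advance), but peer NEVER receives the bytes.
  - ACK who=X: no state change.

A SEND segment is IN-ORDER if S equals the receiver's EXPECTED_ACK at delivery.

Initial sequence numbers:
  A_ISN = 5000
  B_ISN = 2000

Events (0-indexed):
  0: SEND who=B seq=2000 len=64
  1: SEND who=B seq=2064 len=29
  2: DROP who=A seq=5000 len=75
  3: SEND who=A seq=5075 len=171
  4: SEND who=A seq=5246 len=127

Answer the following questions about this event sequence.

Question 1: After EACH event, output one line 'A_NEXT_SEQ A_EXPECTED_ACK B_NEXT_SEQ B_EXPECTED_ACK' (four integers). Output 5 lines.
5000 2064 2064 5000
5000 2093 2093 5000
5075 2093 2093 5000
5246 2093 2093 5000
5373 2093 2093 5000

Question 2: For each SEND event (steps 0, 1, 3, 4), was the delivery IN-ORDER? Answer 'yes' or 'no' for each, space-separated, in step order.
Step 0: SEND seq=2000 -> in-order
Step 1: SEND seq=2064 -> in-order
Step 3: SEND seq=5075 -> out-of-order
Step 4: SEND seq=5246 -> out-of-order

Answer: yes yes no no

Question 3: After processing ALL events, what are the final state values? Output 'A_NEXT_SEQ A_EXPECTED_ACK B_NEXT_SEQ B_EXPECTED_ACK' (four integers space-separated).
After event 0: A_seq=5000 A_ack=2064 B_seq=2064 B_ack=5000
After event 1: A_seq=5000 A_ack=2093 B_seq=2093 B_ack=5000
After event 2: A_seq=5075 A_ack=2093 B_seq=2093 B_ack=5000
After event 3: A_seq=5246 A_ack=2093 B_seq=2093 B_ack=5000
After event 4: A_seq=5373 A_ack=2093 B_seq=2093 B_ack=5000

Answer: 5373 2093 2093 5000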